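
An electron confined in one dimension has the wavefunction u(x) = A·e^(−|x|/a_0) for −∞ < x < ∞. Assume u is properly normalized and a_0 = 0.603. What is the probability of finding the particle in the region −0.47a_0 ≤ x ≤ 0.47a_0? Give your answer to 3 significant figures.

P ≈ 0.609

P = ∫_{−0.47a_0}^{0.47a_0} |u(x)|² dx.
Since A² = 1/(a_0), this is the region integral divided by the full normalization integral.
By symmetry take twice the x ≥ 0 contribution in numerator and denominator; the 2's cancel. In terms of t = x/a_0 (A² and the length scale cancel between numerator and denominator), P = [∫_{0}^{0.47} e^(-2·t) dt] / [∫_{0}^{∞} e^(-2·t) dt].
An antiderivative of e^(-2·t) is -e^(-2·t)/2; evaluating from 0 to 0.47 gives 1/2 - e^(-47/50)/2, while the full integral is 1/2.
The result is P = 0.6094.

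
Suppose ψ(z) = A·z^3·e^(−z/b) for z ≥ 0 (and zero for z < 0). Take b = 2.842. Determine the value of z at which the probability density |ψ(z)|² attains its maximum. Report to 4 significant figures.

Set d/dz [|ψ(z)|²] = 0 and solve for z > 0.
Solving yields z = 3·b.
With b = 2.842, the most probable position is 8.5260.

z ≈ 8.526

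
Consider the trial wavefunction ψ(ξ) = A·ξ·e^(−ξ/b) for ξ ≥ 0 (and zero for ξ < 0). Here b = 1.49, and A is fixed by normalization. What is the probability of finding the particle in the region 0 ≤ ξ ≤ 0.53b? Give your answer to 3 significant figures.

P ≈ 0.0917

P = ∫_{0}^{0.53b} |ψ(ξ)|² dξ.
With A² fixed by ∫|ψ|² = 1, i.e. A² = (b^3/4)^(−1), substitute and integrate.
Substituting u = ξ/b, A² and the length scale cancel in the ratio: P = ∫_{0}^{0.53} u^2·e^(-2·u) du / ∫_{0}^{∞} u^2·e^(-2·u) du.
An antiderivative of u^2·e^(-2·u) is -(2·u^2 + 2·u + 1)·e^(-2·u)/4; evaluating from 0 to 0.53 gives ≈ 0.022916, while the full integral is 1/4.
Evaluating gives P = 0.09166.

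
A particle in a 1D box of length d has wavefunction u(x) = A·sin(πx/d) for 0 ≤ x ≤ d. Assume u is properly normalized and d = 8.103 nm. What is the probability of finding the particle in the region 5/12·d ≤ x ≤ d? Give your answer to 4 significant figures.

P = ∫_{5/12·d}^{d} |u(x)|² dx.
With A² fixed by ∫|u|² = 1, i.e. A² = (d/2)^(−1), substitute and integrate.
Let t = x/d; then A² and the length scale cancel, so P = ∫_{5/12}^{1} sin(π·t)^2 dt ÷ ∫_{0}^{1} sin(π·t)^2 dt.
An antiderivative of sin(π·t)^2 is t/2 - sin(2·π·t)/(4·π); evaluating from 5/12 to 1 gives 1/(8·π) + 7/24, while the full integral is 1/2.
Taking the ratio, P = (3 + 7·π)/(12·π).

P ≈ 0.6629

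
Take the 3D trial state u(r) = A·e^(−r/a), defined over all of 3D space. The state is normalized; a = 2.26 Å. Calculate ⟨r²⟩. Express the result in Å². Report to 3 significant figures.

By definition ⟨r²⟩ = ∫ r^2 |u(r)|² 4πr² dr.
Recall ∫₀^∞ r^m e^(−r/β) dr = m!·β^(m+1), since the A² factors cancel between numerator and denominator, ⟨r²⟩ = 3·a^2.
Putting a = 2.26 gives 15.32.

⟨r^2⟩ ≈ 15.3 Å^2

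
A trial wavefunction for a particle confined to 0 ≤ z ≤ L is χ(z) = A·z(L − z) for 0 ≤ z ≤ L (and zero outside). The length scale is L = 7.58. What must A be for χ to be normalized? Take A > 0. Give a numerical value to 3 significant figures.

Normalization requires ∫|χ|² dz = 1, integrated from 0 to L.
The integral (without the A² prefactor) comes out to L^5/30.
Hence A² = 1/[L^5/30].
With L = 7.58: A² = 0.001199 and A = 0.03462.

A ≈ 0.0346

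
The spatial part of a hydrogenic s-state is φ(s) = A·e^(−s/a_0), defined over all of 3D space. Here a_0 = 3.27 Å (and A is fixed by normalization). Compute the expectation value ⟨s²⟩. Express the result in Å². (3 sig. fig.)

⟨s²⟩ = ∫ s^2 |φ|² 4πs² ds over the full domain.
Evaluating both integrals, ⟨s²⟩ = 3·a_0^2.
With a_0 = 3.27, ⟨s^2⟩ = 32.08.

⟨s^2⟩ ≈ 32.1 Å^2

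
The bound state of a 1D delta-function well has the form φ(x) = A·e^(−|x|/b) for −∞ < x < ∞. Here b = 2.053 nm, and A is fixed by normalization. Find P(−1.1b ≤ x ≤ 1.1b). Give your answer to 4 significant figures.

P ≈ 0.8892

|φ|² is the probability density, so P = ∫_{−1.1b}^{1.1b} |φ|² dx.
The normalization integral ∫|φ|²dx over the whole domain equals b·A², and A² cancels in the ratio.
Both integrals are even about x = 0, so only the x ≥ 0 halves are needed (the factors of 2 cancel). Let u = x/b; then A² and the length scale cancel, so P = ∫_{0}^{1.1} e^(-2·u) du ÷ ∫_{0}^{∞} e^(-2·u) du.
With ∫ e^(-2·u) du = -e^(-2·u)/2 + C, the region integral is 1/2 - e^(-11/5)/2 and the full one is 1/2.
Evaluating gives P = 0.88920.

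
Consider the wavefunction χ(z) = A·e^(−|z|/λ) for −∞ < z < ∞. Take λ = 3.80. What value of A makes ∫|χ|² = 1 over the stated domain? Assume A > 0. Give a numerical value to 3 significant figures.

A ≈ 0.513

The normalization condition is ∫|χ|² dz = 1 from −∞ to ∞.
∫|χ|² dz = A²·(λ).
So A² = (λ)^(−1).
Substituting λ = 3.80 gives A² = 0.2632, so A = 0.5130.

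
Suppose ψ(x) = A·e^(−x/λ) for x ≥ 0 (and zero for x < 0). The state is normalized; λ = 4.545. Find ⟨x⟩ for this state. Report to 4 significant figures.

⟨x⟩ = ∫ x |ψ|² dx over the full domain.
Since the A² factors cancel between numerator and denominator, ⟨x⟩ = λ/2.
Putting λ = 4.545 gives 2.2725.

⟨x⟩ ≈ 2.273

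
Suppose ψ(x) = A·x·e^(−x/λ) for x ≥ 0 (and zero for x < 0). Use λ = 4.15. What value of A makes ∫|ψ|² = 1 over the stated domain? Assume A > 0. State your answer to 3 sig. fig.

The normalization condition is ∫|ψ|² dx = 1 from 0 to ∞.
Using ∫₀^∞ xⁿ e^(−αx) dx = n!/αⁿ⁺¹, with ψ = A·x·e^(−x/λ), the integral evaluates to A²·[λ^3/4].
Plugging in λ = 4.15 yields A = 0.2366.

A ≈ 0.237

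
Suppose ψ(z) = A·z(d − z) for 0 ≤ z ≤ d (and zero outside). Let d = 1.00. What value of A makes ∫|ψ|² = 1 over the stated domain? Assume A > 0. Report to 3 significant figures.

A ≈ 5.48

Require ∫ |ψ|² dz = 1 over the whole domain.
Expanding the polynomial and integrating term by term, with ψ = A·z(d − z), the integral evaluates to A²·[d^5/30].
So A² = (d^5/30)^(−1).
Substituting d = 1.00 gives A² = 30.00, so A = 5.477.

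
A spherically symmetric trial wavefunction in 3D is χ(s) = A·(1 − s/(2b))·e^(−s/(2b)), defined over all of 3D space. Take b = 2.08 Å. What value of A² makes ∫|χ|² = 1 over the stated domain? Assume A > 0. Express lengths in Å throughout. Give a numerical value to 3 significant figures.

A^2 ≈ 0.00442 Å^(-3)

Normalization requires ∫|χ|² 4πs² ds = 1, integrated from 0 to ∞.
The angular integral contributes 4π, leaving ∫₀^∞ s²|χ|² ds.
∫|χ|² 4πs² ds = A²·(8·π·b^3).
So A² = (8·π·b^3)^(−1).
With b = 2.08: A² = 0.004422 and A = 0.06649.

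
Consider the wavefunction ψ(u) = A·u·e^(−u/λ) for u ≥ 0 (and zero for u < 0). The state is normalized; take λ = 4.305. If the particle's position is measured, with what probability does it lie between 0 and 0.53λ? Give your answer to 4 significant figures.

P ≈ 0.09166

P = ∫_{0}^{0.53λ} |ψ(u)|² du.
The normalization integral ∫|ψ|²du over the whole domain equals λ^3/4·A², and A² cancels in the ratio.
Substituting t = u/λ, A² and the length scale cancel in the ratio: P = ∫_{0}^{0.53} t^2·e^(-2·t) dt / ∫_{0}^{∞} t^2·e^(-2·t) dt.
With ∫ t^2·e^(-2·t) dt = -(2·t^2 + 2·t + 1)·e^(-2·t)/4 + C, the region integral is ≈ 0.0229155 and the full one is 1/4.
This works out to P = 0.091662.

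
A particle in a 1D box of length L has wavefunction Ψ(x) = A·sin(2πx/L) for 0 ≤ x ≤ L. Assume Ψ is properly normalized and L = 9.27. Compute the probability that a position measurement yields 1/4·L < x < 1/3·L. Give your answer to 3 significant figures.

P ≈ 0.152

P = ∫_{1/4·L}^{1/3·L} |Ψ(x)|² dx.
The normalization integral ∫|Ψ|²dx over the whole domain equals L/2·A², and A² cancels in the ratio.
Let u = x/L; then A² and the length scale cancel, so P = ∫_{1/4}^{1/3} sin(2·π·u)^2 du ÷ ∫_{0}^{1} sin(2·π·u)^2 du.
Using ∫ sin(2·π·u)^2 du = u/2 - sin(4·π·u)/(8·π), the numerator is √(3)/(16·π) + 1/24 and the denominator is 1/2.
Evaluating gives P = (√(3)/8 + π/12)/π.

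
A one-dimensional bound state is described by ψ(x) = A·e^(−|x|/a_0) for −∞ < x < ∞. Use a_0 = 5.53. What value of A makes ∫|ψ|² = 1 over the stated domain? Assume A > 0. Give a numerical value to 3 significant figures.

Require ∫ |ψ|² dx = 1 over the whole domain.
With ψ = A·e^(−|x|/a_0), the integral evaluates to A²·[a_0].
Setting this equal to 1 gives A² = 1/(a_0).
Plugging in a_0 = 5.53 yields A = 0.4252.

A ≈ 0.425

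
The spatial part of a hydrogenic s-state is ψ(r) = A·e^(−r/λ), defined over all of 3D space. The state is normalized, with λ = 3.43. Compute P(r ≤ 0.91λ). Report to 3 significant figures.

P = ∫ |ψ|² 4πr² dr over r ≤ 0.91λ.
A² is fixed by ∫₀^∞ 4πr²|ψ|² dr = 1, i.e. A² = (π·λ^3)^(−1).
Substituting u = r/λ, A², 4π and the length scale all cancel in the ratio: P = ∫_{0}^{0.91} u^2·e^(-2·u) du / ∫_{0}^{∞} u^2·e^(-2·u) du.
An antiderivative of u^2·e^(-2·u) is -(2·u^2 + 2·u + 1)·e^(-2·u)/4; evaluating from 0 to 0.91 gives ≈ 0.068685, while the full integral is 1/4.
The region integral divided by the full integral gives P = 0.2747.

P ≈ 0.275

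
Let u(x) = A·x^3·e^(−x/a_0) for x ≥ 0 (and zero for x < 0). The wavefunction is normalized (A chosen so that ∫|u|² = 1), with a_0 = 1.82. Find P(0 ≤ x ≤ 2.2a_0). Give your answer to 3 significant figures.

P ≈ 0.156

P = ∫_{0}^{2.2a_0} |u(x)|² dx.
Since A² = 1/(45·a_0^7/8), this is the region integral divided by the full normalization integral.
Substituting t = x/a_0, A² and the length scale cancel in the ratio: P = ∫_{0}^{2.2} t^6·e^(-2·t) dt / ∫_{0}^{∞} t^6·e^(-2·t) dt.
Using ∫ t^6·e^(-2·t) dt = -(4·t^6 + 12·t^5 + 30·t^4 + 60·t^3 + 90·t^2 + 90·t + 45)·e^(-2·t)/8, the numerator is ≈ 0.87950 and the denominator is 45/8.
The result is P = 0.1564.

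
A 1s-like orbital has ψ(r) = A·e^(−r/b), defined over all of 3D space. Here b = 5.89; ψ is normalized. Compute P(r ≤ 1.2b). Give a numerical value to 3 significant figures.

Integrate the radial probability density 4πr²|ψ|² over r ≤ 1.2b.
Normalization gives A² = 1/(π·b^3).
Let u = r/b; then A², 4π and the length scale all cancel, so P = ∫_{0}^{1.2} u^2·e^(-2·u) du ÷ ∫_{0}^{∞} u^2·e^(-2·u) du.
An antiderivative of u^2·e^(-2·u) is -(2·u^2 + 2·u + 1)·e^(-2·u)/4; evaluating from 0 to 1.2 gives 1/4 - 157·e^(-12/5)/100, while the full integral is 1/4.
Taking the ratio yields P = 0.4303.

P ≈ 0.430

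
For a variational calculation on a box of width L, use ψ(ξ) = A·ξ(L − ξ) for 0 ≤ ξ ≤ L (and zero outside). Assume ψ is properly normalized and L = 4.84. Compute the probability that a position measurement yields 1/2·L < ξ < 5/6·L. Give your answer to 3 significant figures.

|ψ|² is the probability density, so P = ∫_{1/2·L}^{5/6·L} |ψ|² dξ.
The normalization integral ∫|ψ|²dξ over the whole domain equals L^5/30·A², and A² cancels in the ratio.
Substituting u = ξ/L, A² and the length scale cancel in the ratio: P = ∫_{1/2}^{5/6} u^2·(1 - u)^2 du / ∫_{0}^{1} u^2·(1 - u)^2 du.
An antiderivative of u^2·(1 - u)^2 is u^3·(6·u^2 - 15·u + 10)/30; evaluating from 1/2 to 5/6 gives ≈ 0.015484, while the full integral is 1/30.
This works out to P = 301/648.

P ≈ 0.465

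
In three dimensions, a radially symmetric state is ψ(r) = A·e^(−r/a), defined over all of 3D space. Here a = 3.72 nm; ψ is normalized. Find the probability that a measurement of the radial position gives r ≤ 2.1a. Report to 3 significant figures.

P ≈ 0.790

With dV = 4πr²dr, the probability is ∫|ψ|² dV over r ≤ 2.1a.
The full normalization integral is A²·[π·a^3] = 1, fixing A².
Let u = r/a; then A², 4π and the length scale all cancel, so P = ∫_{0}^{2.1} u^2·e^(-2·u) du ÷ ∫_{0}^{∞} u^2·e^(-2·u) du.
Using ∫ u^2·e^(-2·u) du = -(2·u^2 + 2·u + 1)·e^(-2·u)/4, the numerator is 1/4 - 701·e^(-21/5)/200 and the denominator is 1/4.
The region integral divided by the full integral gives P = 0.7898.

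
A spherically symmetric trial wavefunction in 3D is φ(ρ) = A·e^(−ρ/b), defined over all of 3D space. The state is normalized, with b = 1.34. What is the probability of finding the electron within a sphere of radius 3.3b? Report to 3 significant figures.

With dV = 4πρ²dρ, the probability is ∫|φ|² dV over ρ ≤ 3.3b.
A² is fixed by ∫₀^∞ 4πρ²|φ|² dρ = 1, i.e. A² = (π·b^3)^(−1).
Let u = ρ/b; then A², 4π and the length scale all cancel, so P = ∫_{0}^{3.3} u^2·e^(-2·u) du ÷ ∫_{0}^{∞} u^2·e^(-2·u) du.
With ∫ u^2·e^(-2·u) du = -(2·u^2 + 2·u + 1)·e^(-2·u)/4 + C, the region integral is 1/4 - 1469·e^(-33/5)/200 and the full one is 1/4.
This evaluates to P = 0.9600.

P ≈ 0.960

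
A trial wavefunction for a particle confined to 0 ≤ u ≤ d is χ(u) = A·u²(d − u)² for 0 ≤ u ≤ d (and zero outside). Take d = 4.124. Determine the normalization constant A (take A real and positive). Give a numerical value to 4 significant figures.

We need A² ∫|f|² du = 1, taking the integral from 0 to d.
Expanding the polynomial and integrating term by term, carrying out the integral gives A² · d^9/630.
So A² = (d^9/630)^(−1).
Plugging in d = 4.124 yields A = 0.042730.

A ≈ 0.04273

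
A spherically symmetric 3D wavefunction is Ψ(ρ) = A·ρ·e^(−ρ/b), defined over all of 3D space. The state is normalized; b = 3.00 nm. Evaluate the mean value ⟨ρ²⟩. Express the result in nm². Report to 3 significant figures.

⟨ρ^2⟩ ≈ 67.5 nm^2

The expectation value is the |Ψ|²-weighted average of ρ^2: ∫ ρ^2|Ψ|² 4πρ² dρ.
The ratio of the moment integral to the normalization integral gives ⟨ρ²⟩ = 15·b^2/2.
With b = 3.00, ⟨ρ^2⟩ = 67.50.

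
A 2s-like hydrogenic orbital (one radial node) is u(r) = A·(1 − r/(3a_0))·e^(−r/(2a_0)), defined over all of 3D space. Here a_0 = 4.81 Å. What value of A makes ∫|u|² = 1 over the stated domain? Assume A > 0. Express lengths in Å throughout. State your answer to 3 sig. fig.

A ≈ 0.0328 Å^(-3/2)

Require ∫ |u|² 4πr² dr = 1 over the whole domain.
(Spherical symmetry: dV = 4πr² dr.)
With ∫₀^∞ r^4 e^(−αr) dr = 4!/α^5, the integral (without the A² prefactor) comes out to 8·π·a_0^3/3.
So A² = (8·π·a_0^3/3)^(−1).
Plugging in a_0 = 4.81 yields A = 0.03275.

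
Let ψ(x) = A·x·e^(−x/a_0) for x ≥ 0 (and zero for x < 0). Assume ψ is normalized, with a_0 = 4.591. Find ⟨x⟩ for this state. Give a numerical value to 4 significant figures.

⟨x⟩ ≈ 6.887

The expectation value is the |ψ|²-weighted average of x: ∫ x|ψ|² dx.
With ∫₀^∞ x^3 e^(−αx) dx = 3!/α^4, since the A² factors cancel between numerator and denominator, ⟨x⟩ = 3·a_0/2.
Putting a_0 = 4.591 gives 6.8865.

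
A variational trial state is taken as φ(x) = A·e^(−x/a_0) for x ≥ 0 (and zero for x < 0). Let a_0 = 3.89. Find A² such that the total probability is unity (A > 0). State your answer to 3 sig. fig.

A^2 ≈ 0.514

We need A² ∫|f|² dx = 1, taking the integral from 0 to ∞.
Recall ∫₀^∞ x^m e^(−x/β) dx = m!·β^(m+1), with φ = A·e^(−x/a_0), the integral evaluates to A²·[a_0/2].
Setting this equal to 1 gives A² = 1/(a_0/2).
With a_0 = 3.89: A² = 0.5141 and A = 0.7170.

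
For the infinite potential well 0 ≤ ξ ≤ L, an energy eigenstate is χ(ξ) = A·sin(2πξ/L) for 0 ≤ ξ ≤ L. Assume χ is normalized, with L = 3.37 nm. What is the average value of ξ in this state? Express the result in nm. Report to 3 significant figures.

By definition ⟨ξ⟩ = ∫ ξ |χ(ξ)|² dξ.
Evaluating both integrals, ⟨ξ⟩ = L/2.
Putting L = 3.37 gives 1.685.

⟨ξ⟩ ≈ 1.69 nm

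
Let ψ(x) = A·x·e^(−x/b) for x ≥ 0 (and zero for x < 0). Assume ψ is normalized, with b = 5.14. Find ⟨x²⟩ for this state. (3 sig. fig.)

The expectation value is the |ψ|²-weighted average of x^2: ∫ x^2|ψ|² dx.
The ratio of the moment integral to the normalization integral gives ⟨x²⟩ = 3·b^2.
With b = 5.14, ⟨x^2⟩ = 79.26.

⟨x^2⟩ ≈ 79.3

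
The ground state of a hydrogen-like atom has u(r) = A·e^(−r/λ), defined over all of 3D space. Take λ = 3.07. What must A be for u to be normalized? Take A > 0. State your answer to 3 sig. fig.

Normalization requires ∫|u|² 4πr² dr = 1, integrated from 0 to ∞.
(Spherical symmetry: dV = 4πr² dr.)
∫|u|² 4πr² dr = A²·(π·λ^3).
With λ = 3.07: A² = 0.01100 and A = 0.1049.

A ≈ 0.105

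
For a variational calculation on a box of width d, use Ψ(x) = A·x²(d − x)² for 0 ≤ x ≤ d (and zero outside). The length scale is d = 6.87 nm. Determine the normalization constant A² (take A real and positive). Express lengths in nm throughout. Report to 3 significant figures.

A^2 ≈ 0.0000185 nm^(-9)

Require ∫ |Ψ|² dx = 1 over the whole domain.
Carrying out the integral gives A² · d^9/630.
Substituting d = 6.87 gives A² = 0.00001848, so A = 0.004299.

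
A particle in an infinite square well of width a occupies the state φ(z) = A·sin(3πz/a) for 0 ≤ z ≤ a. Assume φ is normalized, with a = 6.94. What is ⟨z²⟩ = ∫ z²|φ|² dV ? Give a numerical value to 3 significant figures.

By definition ⟨z²⟩ = ∫ z^2 |φ(z)|² dz.
With ∫₀^a sin²(nπz/a) dz = a/2, the ratio of the moment integral to the normalization integral gives ⟨z²⟩ = -a^2/(18·π^2) + a^2/3.
Putting a = 6.94 gives 15.78.

⟨z^2⟩ ≈ 15.8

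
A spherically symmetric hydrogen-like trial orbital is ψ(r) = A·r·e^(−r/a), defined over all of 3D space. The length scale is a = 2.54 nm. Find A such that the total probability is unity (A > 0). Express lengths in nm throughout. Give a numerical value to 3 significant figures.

Require ∫ |ψ|² 4πr² dr = 1 over the whole domain.
(Spherical symmetry: dV = 4πr² dr.)
∫|ψ|² 4πr² dr = A²·(3·π·a^5).
So A² = (3·π·a^5)^(−1).
Plugging in a = 2.54 yields A = 0.03168.

A ≈ 0.0317 nm^(-5/2)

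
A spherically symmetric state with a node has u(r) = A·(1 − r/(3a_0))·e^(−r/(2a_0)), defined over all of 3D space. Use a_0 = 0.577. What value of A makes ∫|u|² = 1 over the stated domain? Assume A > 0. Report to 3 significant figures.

Require ∫ |u|² 4πr² dr = 1 over the whole domain.
In 3D with spherical symmetry the volume element is 4πr² dr.
Using ∫₀^∞ rⁿ e^(−αr) dr = n!/αⁿ⁺¹, ∫|u|² 4πr² dr = A²·(8·π·a_0^3/3).
Plugging in a_0 = 0.577 yields A = 0.7883.

A ≈ 0.788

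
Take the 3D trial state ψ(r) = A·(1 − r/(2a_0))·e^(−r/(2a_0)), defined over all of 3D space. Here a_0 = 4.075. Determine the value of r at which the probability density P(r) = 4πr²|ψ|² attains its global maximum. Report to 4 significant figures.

r ≈ 21.34

Differentiate P(r) = 4πr²|ψ|² with respect to r and set to zero.
Solving yields r = a_0·(√(5) + 3).
With a_0 = 4.075, the most probable radial distance is 21.337.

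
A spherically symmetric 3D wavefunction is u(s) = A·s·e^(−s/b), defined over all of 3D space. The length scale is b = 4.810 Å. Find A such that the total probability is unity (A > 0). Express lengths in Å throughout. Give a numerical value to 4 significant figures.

Normalization requires ∫|u|² 4πs² ds = 1, integrated from 0 to ∞.
The angular integral contributes 4π, leaving ∫₀^∞ s²|u|² ds.
With u = A·s·e^(−s/b), the integral evaluates to A²·[3·π·b^5].
Hence A² = 1/[3·π·b^5].
Substituting b = 4.810 gives A² = 0.000041210, so A = 0.0064195.

A ≈ 0.006420 Å^(-5/2)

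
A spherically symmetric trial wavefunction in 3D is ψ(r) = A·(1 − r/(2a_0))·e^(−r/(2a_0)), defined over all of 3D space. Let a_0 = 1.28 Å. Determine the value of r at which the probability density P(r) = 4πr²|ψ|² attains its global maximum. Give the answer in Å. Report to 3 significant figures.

r ≈ 6.70 Å

Differentiate P(r) = 4πr²|ψ|² with respect to r and set to zero.
This gives r = a_0·(√(5) + 3).
With a_0 = 1.28, the most probable radial distance is 6.702 Å.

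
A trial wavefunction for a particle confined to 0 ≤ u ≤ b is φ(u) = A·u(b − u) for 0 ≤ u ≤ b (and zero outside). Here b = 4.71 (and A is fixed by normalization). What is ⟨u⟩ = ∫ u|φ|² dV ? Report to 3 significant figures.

The expectation value is the |φ|²-weighted average of u: ∫ u|φ|² du.
The ratio of the moment integral to the normalization integral gives ⟨u⟩ = b/2.
With b = 4.71, ⟨u⟩ = 2.355.

⟨u⟩ ≈ 2.36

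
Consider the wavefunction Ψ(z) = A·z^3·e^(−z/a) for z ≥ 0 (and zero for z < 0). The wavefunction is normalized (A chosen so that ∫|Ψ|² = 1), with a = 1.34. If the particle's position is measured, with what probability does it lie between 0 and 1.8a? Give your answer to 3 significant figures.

P ≈ 0.0733

The probability is P = ∫ |Ψ|² dz over [0, 1.8a].
Since A² = 1/(45·a^7/8), this is the region integral divided by the full normalization integral.
In terms of u = z/a (A² and the length scale cancel between numerator and denominator), P = [∫_{0}^{1.8} u^6·e^(-2·u) du] / [∫_{0}^{∞} u^6·e^(-2·u) du].
Using ∫ u^6·e^(-2·u) du = -(4·u^6 + 12·u^5 + 30·u^4 + 60·u^3 + 90·u^2 + 90·u + 45)·e^(-2·u)/8, the numerator is ≈ 0.41216 and the denominator is 45/8.
Taking the ratio, P = 0.07327.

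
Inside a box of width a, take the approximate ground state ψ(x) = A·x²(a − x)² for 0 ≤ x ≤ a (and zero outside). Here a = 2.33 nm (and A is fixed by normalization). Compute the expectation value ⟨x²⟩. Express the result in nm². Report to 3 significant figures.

⟨x^2⟩ ≈ 1.48 nm^2

The expectation value is the |ψ|²-weighted average of x^2: ∫ x^2|ψ|² dx.
Expanding the polynomial and integrating term by term, since the A² factors cancel between numerator and denominator, ⟨x²⟩ = 3·a^2/11.
Putting a = 2.33 gives 1.481.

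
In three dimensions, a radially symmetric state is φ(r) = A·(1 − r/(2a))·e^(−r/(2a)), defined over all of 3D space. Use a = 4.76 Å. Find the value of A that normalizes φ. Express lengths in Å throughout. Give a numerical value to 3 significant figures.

Normalization requires ∫|φ|² 4πr² dr = 1, integrated from 0 to ∞.
In 3D with spherical symmetry the volume element is 4πr² dr.
With ∫₀^∞ r^4 e^(−αr) dr = 4!/α^5, ∫|φ|² 4πr² dr = A²·(8·π·a^3).
Plugging in a = 4.76 yields A = 0.01921.

A ≈ 0.0192 Å^(-3/2)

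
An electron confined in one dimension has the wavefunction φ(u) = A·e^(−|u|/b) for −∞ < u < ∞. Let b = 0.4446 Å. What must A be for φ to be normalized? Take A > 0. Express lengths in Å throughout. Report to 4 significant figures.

A ≈ 1.500 Å^(-1/2)

Require ∫ |φ|² du = 1 over the whole domain.
Recall ∫₀^∞ u^m e^(−u/β) du = m!·β^(m+1), the integral (without the A² prefactor) comes out to b.
Hence A² = 1/[b].
With b = 0.4446: A² = 2.2492 and A = 1.4997.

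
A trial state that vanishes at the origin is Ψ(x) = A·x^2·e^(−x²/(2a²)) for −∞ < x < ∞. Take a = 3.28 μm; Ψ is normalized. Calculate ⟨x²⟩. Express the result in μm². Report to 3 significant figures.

⟨x^2⟩ ≈ 26.9 μm^2

The expectation value is the |Ψ|²-weighted average of x^2: ∫ x^2|Ψ|² dx.
With ∫_{−∞}^{∞} x^(2m) e^(−αx²) dx = (2m−1)!!·√π / (2^m α^(m+1/2)), since the A² factors cancel between numerator and denominator, ⟨x²⟩ = 5·a^2/2.
With a = 3.28, ⟨x^2⟩ = 26.90.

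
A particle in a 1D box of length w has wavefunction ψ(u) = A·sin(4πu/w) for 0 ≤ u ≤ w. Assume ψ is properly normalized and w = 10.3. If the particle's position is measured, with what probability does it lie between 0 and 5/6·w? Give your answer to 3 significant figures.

P ≈ 0.799

The probability is P = ∫ |ψ|² du over [0, 5/6·w].
With A² fixed by ∫|ψ|² = 1, i.e. A² = (w/2)^(−1), substitute and integrate.
Substituting t = u/w, A² and the length scale cancel in the ratio: P = ∫_{0}^{5/6} sin(4·π·t)^2 dt / ∫_{0}^{1} sin(4·π·t)^2 dt.
An antiderivative of sin(4·π·t)^2 is t/2 - sin(4·π·t)·cos(4·π·t)/(8·π); evaluating from 0 to 5/6 gives -√(3)/(32·π) + 5/12, while the full integral is 1/2.
This works out to P = -√(3)/(16·π) + 5/6.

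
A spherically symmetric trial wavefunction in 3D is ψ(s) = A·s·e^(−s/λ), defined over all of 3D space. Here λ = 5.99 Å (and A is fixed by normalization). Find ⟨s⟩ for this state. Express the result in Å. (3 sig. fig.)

The expectation value is the |ψ|²-weighted average of s: ∫ s|ψ|² 4πs² ds.
Using ∫₀^∞ sⁿ e^(−αs) ds = n!/αⁿ⁺¹, the ratio of the moment integral to the normalization integral gives ⟨s⟩ = 5·λ/2.
With λ = 5.99, ⟨s⟩ = 14.98.

⟨s⟩ ≈ 15.0 Å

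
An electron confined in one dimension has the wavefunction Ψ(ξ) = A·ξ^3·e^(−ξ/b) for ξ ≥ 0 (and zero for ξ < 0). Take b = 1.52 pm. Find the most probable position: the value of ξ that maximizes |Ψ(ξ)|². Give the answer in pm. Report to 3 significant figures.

ξ ≈ 4.56 pm

Differentiate |Ψ(ξ)|² with respect to ξ and set to zero.
Solving yields ξ = 3·b.
With b = 1.52, the most probable position is 4.560 pm.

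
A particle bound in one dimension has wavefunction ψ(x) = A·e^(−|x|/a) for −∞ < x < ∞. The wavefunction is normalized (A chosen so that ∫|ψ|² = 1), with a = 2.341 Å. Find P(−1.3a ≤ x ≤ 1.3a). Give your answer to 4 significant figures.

|ψ|² is the probability density, so P = ∫_{−1.3a}^{1.3a} |ψ|² dx.
The normalization integral ∫|ψ|²dx over the whole domain equals a·A², and A² cancels in the ratio.
Both integrals are even about x = 0, so only the x ≥ 0 halves are needed (the factors of 2 cancel). Substituting u = x/a, A² and the length scale cancel in the ratio: P = ∫_{0}^{1.3} e^(-2·u) du / ∫_{0}^{∞} e^(-2·u) du.
An antiderivative of e^(-2·u) is -e^(-2·u)/2; evaluating from 0 to 1.3 gives 1/2 - e^(-13/5)/2, while the full integral is 1/2.
Taking the ratio, P = 0.92573.

P ≈ 0.9257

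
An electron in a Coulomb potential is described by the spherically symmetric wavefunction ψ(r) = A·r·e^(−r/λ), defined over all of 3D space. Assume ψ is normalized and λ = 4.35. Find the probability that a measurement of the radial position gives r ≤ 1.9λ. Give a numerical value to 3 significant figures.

Integrate the radial probability density 4πr²|ψ|² over r ≤ 1.9λ.
A² is fixed by ∫₀^∞ 4πr²|ψ|² dr = 1, i.e. A² = (3·π·λ^5)^(−1).
Let u = r/λ; then A², 4π and the length scale all cancel, so P = ∫_{0}^{1.9} u^4·e^(-2·u) du ÷ ∫_{0}^{∞} u^4·e^(-2·u) du.
Using ∫ u^4·e^(-2·u) du = -(u^4/2 + u^3 + 3·u^2/2 + 3·u/2 + 3/4)·e^(-2·u), the numerator is ≈ 0.24912 and the denominator is 3/4.
The region integral divided by the full integral gives P = 0.3322.

P ≈ 0.332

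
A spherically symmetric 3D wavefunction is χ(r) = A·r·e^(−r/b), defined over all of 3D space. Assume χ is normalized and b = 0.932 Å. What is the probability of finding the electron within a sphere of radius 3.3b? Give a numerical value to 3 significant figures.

P ≈ 0.787

With dV = 4πr²dr, the probability is ∫|χ|² dV over r ≤ 3.3b.
A² is fixed by ∫₀^∞ 4πr²|χ|² dr = 1, i.e. A² = (3·π·b^5)^(−1).
Let u = r/b; then A², 4π and the length scale all cancel, so P = ∫_{0}^{3.3} u^4·e^(-2·u) du ÷ ∫_{0}^{∞} u^4·e^(-2·u) du.
With ∫ u^4·e^(-2·u) du = -(u^4/2 + u^3 + 3·u^2/2 + 3·u/2 + 3/4)·e^(-2·u) + C, the region integral is ≈ 0.59047 and the full one is 3/4.
This evaluates to P = 0.7873.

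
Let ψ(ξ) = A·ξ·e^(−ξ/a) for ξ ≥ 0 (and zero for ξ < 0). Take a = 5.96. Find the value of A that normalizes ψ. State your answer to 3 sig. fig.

A ≈ 0.137

We need A² ∫|f|² dξ = 1, taking the integral from 0 to ∞.
With ψ = A·ξ·e^(−ξ/a), the integral evaluates to A²·[a^3/4].
So A² = (a^3/4)^(−1).
Plugging in a = 5.96 yields A = 0.1375.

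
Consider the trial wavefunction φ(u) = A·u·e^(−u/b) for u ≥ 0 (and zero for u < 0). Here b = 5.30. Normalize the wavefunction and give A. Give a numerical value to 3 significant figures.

Normalization requires ∫|φ|² du = 1, integrated from 0 to ∞.
Carrying out the integral gives A² · b^3/4.
Setting this equal to 1 gives A² = 1/(b^3/4).
Substituting b = 5.30 gives A² = 0.02687, so A = 0.1639.

A ≈ 0.164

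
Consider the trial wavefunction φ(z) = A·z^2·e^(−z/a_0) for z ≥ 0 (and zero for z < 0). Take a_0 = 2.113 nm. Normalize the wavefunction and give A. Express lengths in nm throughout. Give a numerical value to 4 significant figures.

A ≈ 0.1779 nm^(-5/2)

The normalization condition is ∫|φ|² dz = 1 from 0 to ∞.
Recall ∫₀^∞ z^m e^(−z/β) dz = m!·β^(m+1), with φ = A·z^2·e^(−z/a_0), the integral evaluates to A²·[3·a_0^5/4].
Hence A² = 1/[3·a_0^5/4].
With a_0 = 2.113: A² = 0.031655 and A = 0.17792.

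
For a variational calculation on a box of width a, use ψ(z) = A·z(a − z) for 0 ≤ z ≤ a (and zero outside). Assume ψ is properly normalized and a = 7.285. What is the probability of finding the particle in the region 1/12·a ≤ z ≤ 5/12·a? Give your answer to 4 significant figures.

|ψ|² is the probability density, so P = ∫_{1/12·a}^{5/12·a} |ψ|² dz.
With A² fixed by ∫|ψ|² = 1, i.e. A² = (a^5/30)^(−1), substitute and integrate.
In terms of u = z/a (A² and the length scale cancel between numerator and denominator), P = [∫_{1/12}^{5/12} u^2·(1 - u)^2 du] / [∫_{0}^{1} u^2·(1 - u)^2 du].
An antiderivative of u^2·(1 - u)^2 is u^3·(6·u^2 - 15·u + 10)/30; evaluating from 1/12 to 5/12 gives ≈ 0.0113844, while the full integral is 1/30.
This works out to P = 0.34153.

P ≈ 0.3415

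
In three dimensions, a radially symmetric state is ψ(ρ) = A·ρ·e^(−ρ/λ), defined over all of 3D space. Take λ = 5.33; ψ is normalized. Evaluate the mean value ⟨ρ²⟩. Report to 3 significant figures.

By definition ⟨ρ²⟩ = ∫ ρ^2 |ψ(ρ)|² 4πρ² dρ.
Using ∫₀^∞ ρⁿ e^(−αρ) dρ = n!/αⁿ⁺¹, evaluating both integrals, ⟨ρ²⟩ = 15·λ^2/2.
Putting λ = 5.33 gives 213.1.

⟨ρ^2⟩ ≈ 213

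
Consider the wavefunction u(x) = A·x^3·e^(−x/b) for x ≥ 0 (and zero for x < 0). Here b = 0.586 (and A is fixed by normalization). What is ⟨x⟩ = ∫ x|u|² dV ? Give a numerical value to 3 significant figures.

⟨x⟩ ≈ 2.05

By definition ⟨x⟩ = ∫ x |u(x)|² dx.
Using ∫₀^∞ xⁿ e^(−αx) dx = n!/αⁿ⁺¹, the ratio of the moment integral to the normalization integral gives ⟨x⟩ = 7·b/2.
With b = 0.586, ⟨x⟩ = 2.051.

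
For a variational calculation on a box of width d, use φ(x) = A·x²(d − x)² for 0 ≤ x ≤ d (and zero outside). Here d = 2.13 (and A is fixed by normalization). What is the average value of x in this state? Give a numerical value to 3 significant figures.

By definition ⟨x⟩ = ∫ x |φ(x)|² dx.
Expanding the polynomial and integrating term by term, evaluating both integrals, ⟨x⟩ = d/2.
Putting d = 2.13 gives 1.065.

⟨x⟩ ≈ 1.07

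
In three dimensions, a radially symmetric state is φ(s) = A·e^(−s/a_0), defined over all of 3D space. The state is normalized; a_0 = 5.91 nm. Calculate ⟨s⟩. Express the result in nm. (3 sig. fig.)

The expectation value is the |φ|²-weighted average of s: ∫ s|φ|² 4πs² ds.
Evaluating both integrals, ⟨s⟩ = 3·a_0/2.
With a_0 = 5.91, ⟨s⟩ = 8.865.

⟨s⟩ ≈ 8.87 nm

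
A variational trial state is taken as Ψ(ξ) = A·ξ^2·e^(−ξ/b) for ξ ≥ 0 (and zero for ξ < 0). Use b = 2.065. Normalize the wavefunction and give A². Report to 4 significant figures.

A^2 ≈ 0.03551

Normalization requires ∫|Ψ|² dξ = 1, integrated from 0 to ∞.
The integral (without the A² prefactor) comes out to 3·b^5/4.
Plugging in b = 2.065 yields A = 0.18844.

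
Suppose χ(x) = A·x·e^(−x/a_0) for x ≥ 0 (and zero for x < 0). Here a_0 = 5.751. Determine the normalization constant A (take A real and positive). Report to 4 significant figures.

Normalization requires ∫|χ|² dx = 1, integrated from 0 to ∞.
∫|χ|² dx = A²·(a_0^3/4).
So A² = (a_0^3/4)^(−1).
Substituting a_0 = 5.751 gives A² = 0.021030, so A = 0.14502.

A ≈ 0.1450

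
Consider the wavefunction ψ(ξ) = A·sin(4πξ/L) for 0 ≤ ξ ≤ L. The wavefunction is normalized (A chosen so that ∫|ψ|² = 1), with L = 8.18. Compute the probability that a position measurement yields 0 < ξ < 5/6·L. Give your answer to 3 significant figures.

The probability is P = ∫ |ψ|² dξ over [0, 5/6·L].
With A² fixed by ∫|ψ|² = 1, i.e. A² = (L/2)^(−1), substitute and integrate.
Substituting u = ξ/L, A² and the length scale cancel in the ratio: P = ∫_{0}^{5/6} sin(4·π·u)^2 du / ∫_{0}^{1} sin(4·π·u)^2 du.
Using ∫ sin(4·π·u)^2 du = u/2 - sin(4·π·u)·cos(4·π·u)/(8·π), the numerator is -√(3)/(32·π) + 5/12 and the denominator is 1/2.
The result is P = -√(3)/(16·π) + 5/6.

P ≈ 0.799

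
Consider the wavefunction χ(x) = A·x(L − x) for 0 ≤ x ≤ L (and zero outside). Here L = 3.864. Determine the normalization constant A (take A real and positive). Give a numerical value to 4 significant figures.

Normalization requires ∫|χ|² dx = 1, integrated from 0 to L.
Expanding the polynomial and integrating term by term, with χ = A·x(L − x), the integral evaluates to A²·[L^5/30].
Setting this equal to 1 gives A² = 1/(L^5/30).
With L = 3.864: A² = 0.034829 and A = 0.18662.

A ≈ 0.1866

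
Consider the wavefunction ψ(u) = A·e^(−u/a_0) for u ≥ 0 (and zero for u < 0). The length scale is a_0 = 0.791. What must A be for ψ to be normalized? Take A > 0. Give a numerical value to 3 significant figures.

Require ∫ |ψ|² du = 1 over the whole domain.
Recall ∫₀^∞ u^m e^(−u/β) du = m!·β^(m+1), carrying out the integral gives A² · a_0/2.
Hence A² = 1/[a_0/2].
With a_0 = 0.791: A² = 2.528 and A = 1.590.

A ≈ 1.59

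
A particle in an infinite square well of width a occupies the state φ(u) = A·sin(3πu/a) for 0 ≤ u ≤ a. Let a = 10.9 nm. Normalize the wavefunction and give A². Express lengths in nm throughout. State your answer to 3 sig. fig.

A^2 ≈ 0.183 nm^(-1)

Normalization requires ∫|φ|² du = 1, integrated from 0 to a.
Using sin²θ = (1 − cos 2θ)/2, with φ = A·sin(3πu/a), the integral evaluates to A²·[a/2].
Setting this equal to 1 gives A² = 1/(a/2).
Plugging in a = 10.9 yields A = 0.4284.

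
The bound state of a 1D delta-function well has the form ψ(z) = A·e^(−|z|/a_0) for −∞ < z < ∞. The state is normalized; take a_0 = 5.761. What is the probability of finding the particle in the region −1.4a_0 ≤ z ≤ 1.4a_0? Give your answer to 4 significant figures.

P = ∫_{−1.4a_0}^{1.4a_0} |ψ(z)|² dz.
With A² fixed by ∫|ψ|² = 1, i.e. A² = (a_0)^(−1), substitute and integrate.
Both integrals are even about z = 0, so only the z ≥ 0 halves are needed (the factors of 2 cancel). Substituting u = z/a_0, A² and the length scale cancel in the ratio: P = ∫_{0}^{1.4} e^(-2·u) du / ∫_{0}^{∞} e^(-2·u) du.
With ∫ e^(-2·u) du = -e^(-2·u)/2 + C, the region integral is 1/2 - e^(-14/5)/2 and the full one is 1/2.
Taking the ratio, P = 0.93919.

P ≈ 0.9392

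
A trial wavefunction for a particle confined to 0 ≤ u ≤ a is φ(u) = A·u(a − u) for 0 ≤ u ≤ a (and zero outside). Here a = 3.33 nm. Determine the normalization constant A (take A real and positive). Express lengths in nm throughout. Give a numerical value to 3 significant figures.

Normalization requires ∫|φ|² du = 1, integrated from 0 to a.
With φ = A·u(a − u), the integral evaluates to A²·[a^5/30].
Setting this equal to 1 gives A² = 1/(a^5/30).
Plugging in a = 3.33 yields A = 0.2707.

A ≈ 0.271 nm^(-5/2)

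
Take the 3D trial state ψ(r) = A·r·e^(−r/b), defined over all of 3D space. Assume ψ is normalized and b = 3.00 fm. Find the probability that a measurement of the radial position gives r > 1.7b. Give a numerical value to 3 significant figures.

Integrate the radial probability density 4πr²|ψ|² over r > 1.7b.
A² is fixed by ∫₀^∞ 4πr²|ψ|² dr = 1, i.e. A² = (3·π·b^5)^(−1).
Substituting u = r/b, A², 4π and the length scale all cancel in the ratio: P = ∫_{1.7}^{∞} u^4·e^(-2·u) du / ∫_{0}^{∞} u^4·e^(-2·u) du.
An antiderivative of u^4·e^(-2·u) is -(u^4/2 + u^3 + 3·u^2/2 + 3·u/2 + 3/4)·e^(-2·u); evaluating from 1.7 to ∞ gives ≈ 0.55814, while the full integral is 3/4.
This evaluates to P = 0.7442.

P ≈ 0.744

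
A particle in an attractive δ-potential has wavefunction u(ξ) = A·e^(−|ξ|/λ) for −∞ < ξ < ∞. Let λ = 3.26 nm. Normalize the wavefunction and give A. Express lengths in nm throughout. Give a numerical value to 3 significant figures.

A ≈ 0.554 nm^(-1/2)

Normalization requires ∫|u|² dξ = 1, integrated from −∞ to ∞.
With u = A·e^(−|ξ|/λ), the integral evaluates to A²·[λ].
Setting this equal to 1 gives A² = 1/(λ).
With λ = 3.26: A² = 0.3067 and A = 0.5538.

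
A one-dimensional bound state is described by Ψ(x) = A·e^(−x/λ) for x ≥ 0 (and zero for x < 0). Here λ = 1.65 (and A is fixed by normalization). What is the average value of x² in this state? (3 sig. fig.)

⟨x^2⟩ ≈ 1.36

By definition ⟨x²⟩ = ∫ x^2 |Ψ(x)|² dx.
With ∫₀^∞ x^2 e^(−αx) dx = 2!/α^3, the ratio of the moment integral to the normalization integral gives ⟨x²⟩ = λ^2/2.
With λ = 1.65, ⟨x^2⟩ = 1.361.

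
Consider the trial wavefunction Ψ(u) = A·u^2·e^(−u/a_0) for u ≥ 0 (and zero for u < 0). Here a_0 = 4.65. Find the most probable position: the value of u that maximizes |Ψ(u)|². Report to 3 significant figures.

u ≈ 9.30

Set d/du [|Ψ(u)|²] = 0 and solve for u > 0.
This gives u = 2·a_0.
With a_0 = 4.65, the most probable position is 9.300.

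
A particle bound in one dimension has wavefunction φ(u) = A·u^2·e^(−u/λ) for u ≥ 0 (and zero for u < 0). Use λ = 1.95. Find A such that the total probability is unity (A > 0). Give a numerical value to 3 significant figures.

Require ∫ |φ|² du = 1 over the whole domain.
With φ = A·u^2·e^(−u/λ), the integral evaluates to A²·[3·λ^5/4].
Setting this equal to 1 gives A² = 1/(3·λ^5/4).
With λ = 1.95: A² = 0.04729 and A = 0.2175.

A ≈ 0.217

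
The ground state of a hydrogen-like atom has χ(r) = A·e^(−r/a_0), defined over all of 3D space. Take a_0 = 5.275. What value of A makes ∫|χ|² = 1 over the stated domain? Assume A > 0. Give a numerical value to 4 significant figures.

Normalization requires ∫|χ|² 4πr² dr = 1, integrated from 0 to ∞.
With ∫₀^∞ r^2 e^(−αr) dr = 2!/α^3, ∫|χ|² 4πr² dr = A²·(π·a_0^3).
Hence A² = 1/[π·a_0^3].
Plugging in a_0 = 5.275 yields A = 0.046568.

A ≈ 0.04657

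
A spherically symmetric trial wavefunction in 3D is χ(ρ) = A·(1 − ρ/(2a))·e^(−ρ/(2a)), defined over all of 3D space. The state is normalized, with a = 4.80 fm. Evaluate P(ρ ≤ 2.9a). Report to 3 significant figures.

P ≈ 0.0676

Integrate the radial probability density 4πρ²|χ|² over ρ ≤ 2.9a.
A² is fixed by ∫₀^∞ 4πρ²|χ|² dρ = 1, i.e. A² = (8·π·a^3)^(−1).
In terms of u = ρ/a (A², 4π and the length scale all cancel between numerator and denominator), P = [∫_{0}^{2.9} u^2·(1 - u/2)^2·e^(-u) du] / [∫_{0}^{∞} u^2·(1 - u/2)^2·e^(-u) du].
Using ∫ u^2·(1 - u/2)^2·e^(-u) du = -(u^4/4 + u^2 + 2·u + 2)·e^(-u), the numerator is ≈ 0.13515 and the denominator is 2.
Taking the ratio yields P = 0.06758.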